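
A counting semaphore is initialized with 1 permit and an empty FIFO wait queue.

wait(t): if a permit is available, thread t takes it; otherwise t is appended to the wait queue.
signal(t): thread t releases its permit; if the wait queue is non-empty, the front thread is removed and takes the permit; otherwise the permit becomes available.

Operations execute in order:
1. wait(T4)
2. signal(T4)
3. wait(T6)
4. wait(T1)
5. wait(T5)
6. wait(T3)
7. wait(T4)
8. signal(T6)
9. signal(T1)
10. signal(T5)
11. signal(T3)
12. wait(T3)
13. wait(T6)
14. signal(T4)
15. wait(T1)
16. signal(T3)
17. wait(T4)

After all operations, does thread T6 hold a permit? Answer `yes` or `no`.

Step 1: wait(T4) -> count=0 queue=[] holders={T4}
Step 2: signal(T4) -> count=1 queue=[] holders={none}
Step 3: wait(T6) -> count=0 queue=[] holders={T6}
Step 4: wait(T1) -> count=0 queue=[T1] holders={T6}
Step 5: wait(T5) -> count=0 queue=[T1,T5] holders={T6}
Step 6: wait(T3) -> count=0 queue=[T1,T5,T3] holders={T6}
Step 7: wait(T4) -> count=0 queue=[T1,T5,T3,T4] holders={T6}
Step 8: signal(T6) -> count=0 queue=[T5,T3,T4] holders={T1}
Step 9: signal(T1) -> count=0 queue=[T3,T4] holders={T5}
Step 10: signal(T5) -> count=0 queue=[T4] holders={T3}
Step 11: signal(T3) -> count=0 queue=[] holders={T4}
Step 12: wait(T3) -> count=0 queue=[T3] holders={T4}
Step 13: wait(T6) -> count=0 queue=[T3,T6] holders={T4}
Step 14: signal(T4) -> count=0 queue=[T6] holders={T3}
Step 15: wait(T1) -> count=0 queue=[T6,T1] holders={T3}
Step 16: signal(T3) -> count=0 queue=[T1] holders={T6}
Step 17: wait(T4) -> count=0 queue=[T1,T4] holders={T6}
Final holders: {T6} -> T6 in holders

Answer: yes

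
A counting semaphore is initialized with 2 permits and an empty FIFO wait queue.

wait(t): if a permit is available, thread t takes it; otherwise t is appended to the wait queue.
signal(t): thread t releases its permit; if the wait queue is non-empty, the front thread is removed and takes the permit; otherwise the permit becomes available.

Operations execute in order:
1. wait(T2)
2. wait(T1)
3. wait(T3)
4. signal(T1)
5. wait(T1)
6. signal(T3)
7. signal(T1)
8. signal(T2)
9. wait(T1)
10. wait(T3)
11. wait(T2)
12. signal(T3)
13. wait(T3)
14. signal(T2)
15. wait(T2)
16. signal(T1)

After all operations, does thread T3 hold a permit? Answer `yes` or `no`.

Step 1: wait(T2) -> count=1 queue=[] holders={T2}
Step 2: wait(T1) -> count=0 queue=[] holders={T1,T2}
Step 3: wait(T3) -> count=0 queue=[T3] holders={T1,T2}
Step 4: signal(T1) -> count=0 queue=[] holders={T2,T3}
Step 5: wait(T1) -> count=0 queue=[T1] holders={T2,T3}
Step 6: signal(T3) -> count=0 queue=[] holders={T1,T2}
Step 7: signal(T1) -> count=1 queue=[] holders={T2}
Step 8: signal(T2) -> count=2 queue=[] holders={none}
Step 9: wait(T1) -> count=1 queue=[] holders={T1}
Step 10: wait(T3) -> count=0 queue=[] holders={T1,T3}
Step 11: wait(T2) -> count=0 queue=[T2] holders={T1,T3}
Step 12: signal(T3) -> count=0 queue=[] holders={T1,T2}
Step 13: wait(T3) -> count=0 queue=[T3] holders={T1,T2}
Step 14: signal(T2) -> count=0 queue=[] holders={T1,T3}
Step 15: wait(T2) -> count=0 queue=[T2] holders={T1,T3}
Step 16: signal(T1) -> count=0 queue=[] holders={T2,T3}
Final holders: {T2,T3} -> T3 in holders

Answer: yes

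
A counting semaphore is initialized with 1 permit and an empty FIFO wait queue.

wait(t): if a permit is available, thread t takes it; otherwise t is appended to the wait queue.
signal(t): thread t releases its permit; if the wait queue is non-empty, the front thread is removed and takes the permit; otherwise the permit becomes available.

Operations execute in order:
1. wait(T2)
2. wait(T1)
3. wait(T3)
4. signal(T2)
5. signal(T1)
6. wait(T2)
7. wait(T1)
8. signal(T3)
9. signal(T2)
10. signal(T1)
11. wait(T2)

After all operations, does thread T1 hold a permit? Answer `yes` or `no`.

Step 1: wait(T2) -> count=0 queue=[] holders={T2}
Step 2: wait(T1) -> count=0 queue=[T1] holders={T2}
Step 3: wait(T3) -> count=0 queue=[T1,T3] holders={T2}
Step 4: signal(T2) -> count=0 queue=[T3] holders={T1}
Step 5: signal(T1) -> count=0 queue=[] holders={T3}
Step 6: wait(T2) -> count=0 queue=[T2] holders={T3}
Step 7: wait(T1) -> count=0 queue=[T2,T1] holders={T3}
Step 8: signal(T3) -> count=0 queue=[T1] holders={T2}
Step 9: signal(T2) -> count=0 queue=[] holders={T1}
Step 10: signal(T1) -> count=1 queue=[] holders={none}
Step 11: wait(T2) -> count=0 queue=[] holders={T2}
Final holders: {T2} -> T1 not in holders

Answer: no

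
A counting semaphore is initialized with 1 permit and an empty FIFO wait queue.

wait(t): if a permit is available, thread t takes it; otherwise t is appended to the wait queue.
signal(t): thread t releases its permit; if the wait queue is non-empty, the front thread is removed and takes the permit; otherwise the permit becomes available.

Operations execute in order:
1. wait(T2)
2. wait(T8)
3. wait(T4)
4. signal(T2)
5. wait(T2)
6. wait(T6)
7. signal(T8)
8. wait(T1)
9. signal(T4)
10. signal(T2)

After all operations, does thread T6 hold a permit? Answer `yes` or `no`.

Answer: yes

Derivation:
Step 1: wait(T2) -> count=0 queue=[] holders={T2}
Step 2: wait(T8) -> count=0 queue=[T8] holders={T2}
Step 3: wait(T4) -> count=0 queue=[T8,T4] holders={T2}
Step 4: signal(T2) -> count=0 queue=[T4] holders={T8}
Step 5: wait(T2) -> count=0 queue=[T4,T2] holders={T8}
Step 6: wait(T6) -> count=0 queue=[T4,T2,T6] holders={T8}
Step 7: signal(T8) -> count=0 queue=[T2,T6] holders={T4}
Step 8: wait(T1) -> count=0 queue=[T2,T6,T1] holders={T4}
Step 9: signal(T4) -> count=0 queue=[T6,T1] holders={T2}
Step 10: signal(T2) -> count=0 queue=[T1] holders={T6}
Final holders: {T6} -> T6 in holders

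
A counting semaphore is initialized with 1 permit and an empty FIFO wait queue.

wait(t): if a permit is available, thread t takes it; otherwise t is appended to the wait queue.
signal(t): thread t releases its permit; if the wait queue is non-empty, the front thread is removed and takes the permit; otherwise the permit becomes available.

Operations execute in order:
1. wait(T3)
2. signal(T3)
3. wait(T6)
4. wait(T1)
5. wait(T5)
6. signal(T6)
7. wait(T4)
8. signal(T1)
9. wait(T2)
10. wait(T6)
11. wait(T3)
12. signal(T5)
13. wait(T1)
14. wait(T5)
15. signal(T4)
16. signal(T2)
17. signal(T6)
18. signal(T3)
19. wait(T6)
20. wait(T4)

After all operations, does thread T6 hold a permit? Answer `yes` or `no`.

Step 1: wait(T3) -> count=0 queue=[] holders={T3}
Step 2: signal(T3) -> count=1 queue=[] holders={none}
Step 3: wait(T6) -> count=0 queue=[] holders={T6}
Step 4: wait(T1) -> count=0 queue=[T1] holders={T6}
Step 5: wait(T5) -> count=0 queue=[T1,T5] holders={T6}
Step 6: signal(T6) -> count=0 queue=[T5] holders={T1}
Step 7: wait(T4) -> count=0 queue=[T5,T4] holders={T1}
Step 8: signal(T1) -> count=0 queue=[T4] holders={T5}
Step 9: wait(T2) -> count=0 queue=[T4,T2] holders={T5}
Step 10: wait(T6) -> count=0 queue=[T4,T2,T6] holders={T5}
Step 11: wait(T3) -> count=0 queue=[T4,T2,T6,T3] holders={T5}
Step 12: signal(T5) -> count=0 queue=[T2,T6,T3] holders={T4}
Step 13: wait(T1) -> count=0 queue=[T2,T6,T3,T1] holders={T4}
Step 14: wait(T5) -> count=0 queue=[T2,T6,T3,T1,T5] holders={T4}
Step 15: signal(T4) -> count=0 queue=[T6,T3,T1,T5] holders={T2}
Step 16: signal(T2) -> count=0 queue=[T3,T1,T5] holders={T6}
Step 17: signal(T6) -> count=0 queue=[T1,T5] holders={T3}
Step 18: signal(T3) -> count=0 queue=[T5] holders={T1}
Step 19: wait(T6) -> count=0 queue=[T5,T6] holders={T1}
Step 20: wait(T4) -> count=0 queue=[T5,T6,T4] holders={T1}
Final holders: {T1} -> T6 not in holders

Answer: no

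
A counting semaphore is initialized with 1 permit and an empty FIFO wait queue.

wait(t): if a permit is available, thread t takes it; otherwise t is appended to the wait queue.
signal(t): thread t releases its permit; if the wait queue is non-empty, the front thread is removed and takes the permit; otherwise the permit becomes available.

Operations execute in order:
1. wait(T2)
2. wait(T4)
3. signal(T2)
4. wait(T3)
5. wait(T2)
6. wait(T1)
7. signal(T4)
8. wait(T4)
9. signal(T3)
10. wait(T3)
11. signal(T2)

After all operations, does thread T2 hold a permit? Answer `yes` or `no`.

Answer: no

Derivation:
Step 1: wait(T2) -> count=0 queue=[] holders={T2}
Step 2: wait(T4) -> count=0 queue=[T4] holders={T2}
Step 3: signal(T2) -> count=0 queue=[] holders={T4}
Step 4: wait(T3) -> count=0 queue=[T3] holders={T4}
Step 5: wait(T2) -> count=0 queue=[T3,T2] holders={T4}
Step 6: wait(T1) -> count=0 queue=[T3,T2,T1] holders={T4}
Step 7: signal(T4) -> count=0 queue=[T2,T1] holders={T3}
Step 8: wait(T4) -> count=0 queue=[T2,T1,T4] holders={T3}
Step 9: signal(T3) -> count=0 queue=[T1,T4] holders={T2}
Step 10: wait(T3) -> count=0 queue=[T1,T4,T3] holders={T2}
Step 11: signal(T2) -> count=0 queue=[T4,T3] holders={T1}
Final holders: {T1} -> T2 not in holders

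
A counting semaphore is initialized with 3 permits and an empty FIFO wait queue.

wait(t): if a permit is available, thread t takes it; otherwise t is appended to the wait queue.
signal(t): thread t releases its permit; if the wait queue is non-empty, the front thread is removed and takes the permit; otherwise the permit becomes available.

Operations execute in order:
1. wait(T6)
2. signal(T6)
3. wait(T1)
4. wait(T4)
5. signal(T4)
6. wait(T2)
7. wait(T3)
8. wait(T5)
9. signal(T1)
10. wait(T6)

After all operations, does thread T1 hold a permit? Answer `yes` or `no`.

Step 1: wait(T6) -> count=2 queue=[] holders={T6}
Step 2: signal(T6) -> count=3 queue=[] holders={none}
Step 3: wait(T1) -> count=2 queue=[] holders={T1}
Step 4: wait(T4) -> count=1 queue=[] holders={T1,T4}
Step 5: signal(T4) -> count=2 queue=[] holders={T1}
Step 6: wait(T2) -> count=1 queue=[] holders={T1,T2}
Step 7: wait(T3) -> count=0 queue=[] holders={T1,T2,T3}
Step 8: wait(T5) -> count=0 queue=[T5] holders={T1,T2,T3}
Step 9: signal(T1) -> count=0 queue=[] holders={T2,T3,T5}
Step 10: wait(T6) -> count=0 queue=[T6] holders={T2,T3,T5}
Final holders: {T2,T3,T5} -> T1 not in holders

Answer: no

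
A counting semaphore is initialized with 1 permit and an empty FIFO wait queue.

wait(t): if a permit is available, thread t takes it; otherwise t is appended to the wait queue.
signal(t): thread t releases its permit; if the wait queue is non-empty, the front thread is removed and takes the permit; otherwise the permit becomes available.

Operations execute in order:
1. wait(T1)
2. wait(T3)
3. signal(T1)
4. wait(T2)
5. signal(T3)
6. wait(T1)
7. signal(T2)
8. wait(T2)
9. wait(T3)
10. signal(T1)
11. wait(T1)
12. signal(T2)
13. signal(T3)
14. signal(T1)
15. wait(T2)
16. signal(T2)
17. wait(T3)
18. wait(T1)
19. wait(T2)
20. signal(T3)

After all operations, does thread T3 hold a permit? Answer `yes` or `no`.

Step 1: wait(T1) -> count=0 queue=[] holders={T1}
Step 2: wait(T3) -> count=0 queue=[T3] holders={T1}
Step 3: signal(T1) -> count=0 queue=[] holders={T3}
Step 4: wait(T2) -> count=0 queue=[T2] holders={T3}
Step 5: signal(T3) -> count=0 queue=[] holders={T2}
Step 6: wait(T1) -> count=0 queue=[T1] holders={T2}
Step 7: signal(T2) -> count=0 queue=[] holders={T1}
Step 8: wait(T2) -> count=0 queue=[T2] holders={T1}
Step 9: wait(T3) -> count=0 queue=[T2,T3] holders={T1}
Step 10: signal(T1) -> count=0 queue=[T3] holders={T2}
Step 11: wait(T1) -> count=0 queue=[T3,T1] holders={T2}
Step 12: signal(T2) -> count=0 queue=[T1] holders={T3}
Step 13: signal(T3) -> count=0 queue=[] holders={T1}
Step 14: signal(T1) -> count=1 queue=[] holders={none}
Step 15: wait(T2) -> count=0 queue=[] holders={T2}
Step 16: signal(T2) -> count=1 queue=[] holders={none}
Step 17: wait(T3) -> count=0 queue=[] holders={T3}
Step 18: wait(T1) -> count=0 queue=[T1] holders={T3}
Step 19: wait(T2) -> count=0 queue=[T1,T2] holders={T3}
Step 20: signal(T3) -> count=0 queue=[T2] holders={T1}
Final holders: {T1} -> T3 not in holders

Answer: no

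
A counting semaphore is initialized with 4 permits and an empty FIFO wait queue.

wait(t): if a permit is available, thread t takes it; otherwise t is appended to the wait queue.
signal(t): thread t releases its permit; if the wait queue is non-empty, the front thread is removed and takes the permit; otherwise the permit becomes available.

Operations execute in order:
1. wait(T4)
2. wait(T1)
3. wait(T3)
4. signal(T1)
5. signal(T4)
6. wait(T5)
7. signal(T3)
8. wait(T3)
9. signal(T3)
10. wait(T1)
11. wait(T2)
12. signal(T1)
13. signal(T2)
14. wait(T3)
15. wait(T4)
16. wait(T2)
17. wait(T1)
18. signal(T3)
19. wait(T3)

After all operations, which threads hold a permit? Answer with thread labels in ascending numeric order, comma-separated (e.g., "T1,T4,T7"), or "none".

Step 1: wait(T4) -> count=3 queue=[] holders={T4}
Step 2: wait(T1) -> count=2 queue=[] holders={T1,T4}
Step 3: wait(T3) -> count=1 queue=[] holders={T1,T3,T4}
Step 4: signal(T1) -> count=2 queue=[] holders={T3,T4}
Step 5: signal(T4) -> count=3 queue=[] holders={T3}
Step 6: wait(T5) -> count=2 queue=[] holders={T3,T5}
Step 7: signal(T3) -> count=3 queue=[] holders={T5}
Step 8: wait(T3) -> count=2 queue=[] holders={T3,T5}
Step 9: signal(T3) -> count=3 queue=[] holders={T5}
Step 10: wait(T1) -> count=2 queue=[] holders={T1,T5}
Step 11: wait(T2) -> count=1 queue=[] holders={T1,T2,T5}
Step 12: signal(T1) -> count=2 queue=[] holders={T2,T5}
Step 13: signal(T2) -> count=3 queue=[] holders={T5}
Step 14: wait(T3) -> count=2 queue=[] holders={T3,T5}
Step 15: wait(T4) -> count=1 queue=[] holders={T3,T4,T5}
Step 16: wait(T2) -> count=0 queue=[] holders={T2,T3,T4,T5}
Step 17: wait(T1) -> count=0 queue=[T1] holders={T2,T3,T4,T5}
Step 18: signal(T3) -> count=0 queue=[] holders={T1,T2,T4,T5}
Step 19: wait(T3) -> count=0 queue=[T3] holders={T1,T2,T4,T5}
Final holders: T1,T2,T4,T5

Answer: T1,T2,T4,T5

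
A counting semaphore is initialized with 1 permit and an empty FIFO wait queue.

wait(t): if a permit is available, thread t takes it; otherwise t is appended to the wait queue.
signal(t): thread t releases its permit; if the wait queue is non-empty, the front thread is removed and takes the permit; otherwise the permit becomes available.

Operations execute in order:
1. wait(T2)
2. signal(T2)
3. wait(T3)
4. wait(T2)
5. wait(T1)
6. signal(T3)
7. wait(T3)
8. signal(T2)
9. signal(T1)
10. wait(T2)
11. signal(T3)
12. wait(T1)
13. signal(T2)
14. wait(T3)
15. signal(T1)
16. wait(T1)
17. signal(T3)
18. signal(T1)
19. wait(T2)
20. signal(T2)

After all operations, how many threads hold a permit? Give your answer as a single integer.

Step 1: wait(T2) -> count=0 queue=[] holders={T2}
Step 2: signal(T2) -> count=1 queue=[] holders={none}
Step 3: wait(T3) -> count=0 queue=[] holders={T3}
Step 4: wait(T2) -> count=0 queue=[T2] holders={T3}
Step 5: wait(T1) -> count=0 queue=[T2,T1] holders={T3}
Step 6: signal(T3) -> count=0 queue=[T1] holders={T2}
Step 7: wait(T3) -> count=0 queue=[T1,T3] holders={T2}
Step 8: signal(T2) -> count=0 queue=[T3] holders={T1}
Step 9: signal(T1) -> count=0 queue=[] holders={T3}
Step 10: wait(T2) -> count=0 queue=[T2] holders={T3}
Step 11: signal(T3) -> count=0 queue=[] holders={T2}
Step 12: wait(T1) -> count=0 queue=[T1] holders={T2}
Step 13: signal(T2) -> count=0 queue=[] holders={T1}
Step 14: wait(T3) -> count=0 queue=[T3] holders={T1}
Step 15: signal(T1) -> count=0 queue=[] holders={T3}
Step 16: wait(T1) -> count=0 queue=[T1] holders={T3}
Step 17: signal(T3) -> count=0 queue=[] holders={T1}
Step 18: signal(T1) -> count=1 queue=[] holders={none}
Step 19: wait(T2) -> count=0 queue=[] holders={T2}
Step 20: signal(T2) -> count=1 queue=[] holders={none}
Final holders: {none} -> 0 thread(s)

Answer: 0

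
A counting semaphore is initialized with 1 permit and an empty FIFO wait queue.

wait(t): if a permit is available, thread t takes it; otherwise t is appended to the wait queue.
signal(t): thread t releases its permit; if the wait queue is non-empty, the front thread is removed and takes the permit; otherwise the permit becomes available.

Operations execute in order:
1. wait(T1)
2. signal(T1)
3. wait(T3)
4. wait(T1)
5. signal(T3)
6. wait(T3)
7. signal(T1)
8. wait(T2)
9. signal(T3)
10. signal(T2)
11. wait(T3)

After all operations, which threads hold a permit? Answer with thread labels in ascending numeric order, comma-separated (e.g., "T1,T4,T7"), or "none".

Answer: T3

Derivation:
Step 1: wait(T1) -> count=0 queue=[] holders={T1}
Step 2: signal(T1) -> count=1 queue=[] holders={none}
Step 3: wait(T3) -> count=0 queue=[] holders={T3}
Step 4: wait(T1) -> count=0 queue=[T1] holders={T3}
Step 5: signal(T3) -> count=0 queue=[] holders={T1}
Step 6: wait(T3) -> count=0 queue=[T3] holders={T1}
Step 7: signal(T1) -> count=0 queue=[] holders={T3}
Step 8: wait(T2) -> count=0 queue=[T2] holders={T3}
Step 9: signal(T3) -> count=0 queue=[] holders={T2}
Step 10: signal(T2) -> count=1 queue=[] holders={none}
Step 11: wait(T3) -> count=0 queue=[] holders={T3}
Final holders: T3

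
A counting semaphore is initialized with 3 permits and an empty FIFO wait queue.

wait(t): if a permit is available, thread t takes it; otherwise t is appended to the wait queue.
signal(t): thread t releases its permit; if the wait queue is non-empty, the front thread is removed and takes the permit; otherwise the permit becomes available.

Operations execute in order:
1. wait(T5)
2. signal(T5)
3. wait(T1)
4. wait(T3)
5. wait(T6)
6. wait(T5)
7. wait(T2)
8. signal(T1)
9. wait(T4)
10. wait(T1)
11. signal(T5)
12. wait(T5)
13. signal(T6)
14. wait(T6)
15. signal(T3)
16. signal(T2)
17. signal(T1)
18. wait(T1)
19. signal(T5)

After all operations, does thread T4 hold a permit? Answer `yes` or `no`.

Answer: yes

Derivation:
Step 1: wait(T5) -> count=2 queue=[] holders={T5}
Step 2: signal(T5) -> count=3 queue=[] holders={none}
Step 3: wait(T1) -> count=2 queue=[] holders={T1}
Step 4: wait(T3) -> count=1 queue=[] holders={T1,T3}
Step 5: wait(T6) -> count=0 queue=[] holders={T1,T3,T6}
Step 6: wait(T5) -> count=0 queue=[T5] holders={T1,T3,T6}
Step 7: wait(T2) -> count=0 queue=[T5,T2] holders={T1,T3,T6}
Step 8: signal(T1) -> count=0 queue=[T2] holders={T3,T5,T6}
Step 9: wait(T4) -> count=0 queue=[T2,T4] holders={T3,T5,T6}
Step 10: wait(T1) -> count=0 queue=[T2,T4,T1] holders={T3,T5,T6}
Step 11: signal(T5) -> count=0 queue=[T4,T1] holders={T2,T3,T6}
Step 12: wait(T5) -> count=0 queue=[T4,T1,T5] holders={T2,T3,T6}
Step 13: signal(T6) -> count=0 queue=[T1,T5] holders={T2,T3,T4}
Step 14: wait(T6) -> count=0 queue=[T1,T5,T6] holders={T2,T3,T4}
Step 15: signal(T3) -> count=0 queue=[T5,T6] holders={T1,T2,T4}
Step 16: signal(T2) -> count=0 queue=[T6] holders={T1,T4,T5}
Step 17: signal(T1) -> count=0 queue=[] holders={T4,T5,T6}
Step 18: wait(T1) -> count=0 queue=[T1] holders={T4,T5,T6}
Step 19: signal(T5) -> count=0 queue=[] holders={T1,T4,T6}
Final holders: {T1,T4,T6} -> T4 in holders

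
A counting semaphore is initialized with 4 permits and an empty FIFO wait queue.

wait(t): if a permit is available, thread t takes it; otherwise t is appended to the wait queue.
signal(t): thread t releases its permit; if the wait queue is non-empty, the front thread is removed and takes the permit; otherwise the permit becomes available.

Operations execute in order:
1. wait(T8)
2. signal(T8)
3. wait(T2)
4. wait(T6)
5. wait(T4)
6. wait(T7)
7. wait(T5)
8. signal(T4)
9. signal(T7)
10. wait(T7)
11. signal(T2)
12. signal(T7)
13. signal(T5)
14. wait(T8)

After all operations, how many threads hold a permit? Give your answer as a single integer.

Answer: 2

Derivation:
Step 1: wait(T8) -> count=3 queue=[] holders={T8}
Step 2: signal(T8) -> count=4 queue=[] holders={none}
Step 3: wait(T2) -> count=3 queue=[] holders={T2}
Step 4: wait(T6) -> count=2 queue=[] holders={T2,T6}
Step 5: wait(T4) -> count=1 queue=[] holders={T2,T4,T6}
Step 6: wait(T7) -> count=0 queue=[] holders={T2,T4,T6,T7}
Step 7: wait(T5) -> count=0 queue=[T5] holders={T2,T4,T6,T7}
Step 8: signal(T4) -> count=0 queue=[] holders={T2,T5,T6,T7}
Step 9: signal(T7) -> count=1 queue=[] holders={T2,T5,T6}
Step 10: wait(T7) -> count=0 queue=[] holders={T2,T5,T6,T7}
Step 11: signal(T2) -> count=1 queue=[] holders={T5,T6,T7}
Step 12: signal(T7) -> count=2 queue=[] holders={T5,T6}
Step 13: signal(T5) -> count=3 queue=[] holders={T6}
Step 14: wait(T8) -> count=2 queue=[] holders={T6,T8}
Final holders: {T6,T8} -> 2 thread(s)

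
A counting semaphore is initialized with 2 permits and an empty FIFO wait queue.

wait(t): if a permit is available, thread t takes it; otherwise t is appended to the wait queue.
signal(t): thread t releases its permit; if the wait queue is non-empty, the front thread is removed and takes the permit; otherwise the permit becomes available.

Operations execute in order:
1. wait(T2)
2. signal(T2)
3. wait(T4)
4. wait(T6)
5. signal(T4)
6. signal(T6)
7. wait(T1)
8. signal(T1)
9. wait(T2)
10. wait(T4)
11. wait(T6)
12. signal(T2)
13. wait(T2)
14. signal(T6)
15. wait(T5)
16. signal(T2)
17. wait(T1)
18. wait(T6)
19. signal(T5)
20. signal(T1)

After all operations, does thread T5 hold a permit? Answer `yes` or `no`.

Step 1: wait(T2) -> count=1 queue=[] holders={T2}
Step 2: signal(T2) -> count=2 queue=[] holders={none}
Step 3: wait(T4) -> count=1 queue=[] holders={T4}
Step 4: wait(T6) -> count=0 queue=[] holders={T4,T6}
Step 5: signal(T4) -> count=1 queue=[] holders={T6}
Step 6: signal(T6) -> count=2 queue=[] holders={none}
Step 7: wait(T1) -> count=1 queue=[] holders={T1}
Step 8: signal(T1) -> count=2 queue=[] holders={none}
Step 9: wait(T2) -> count=1 queue=[] holders={T2}
Step 10: wait(T4) -> count=0 queue=[] holders={T2,T4}
Step 11: wait(T6) -> count=0 queue=[T6] holders={T2,T4}
Step 12: signal(T2) -> count=0 queue=[] holders={T4,T6}
Step 13: wait(T2) -> count=0 queue=[T2] holders={T4,T6}
Step 14: signal(T6) -> count=0 queue=[] holders={T2,T4}
Step 15: wait(T5) -> count=0 queue=[T5] holders={T2,T4}
Step 16: signal(T2) -> count=0 queue=[] holders={T4,T5}
Step 17: wait(T1) -> count=0 queue=[T1] holders={T4,T5}
Step 18: wait(T6) -> count=0 queue=[T1,T6] holders={T4,T5}
Step 19: signal(T5) -> count=0 queue=[T6] holders={T1,T4}
Step 20: signal(T1) -> count=0 queue=[] holders={T4,T6}
Final holders: {T4,T6} -> T5 not in holders

Answer: no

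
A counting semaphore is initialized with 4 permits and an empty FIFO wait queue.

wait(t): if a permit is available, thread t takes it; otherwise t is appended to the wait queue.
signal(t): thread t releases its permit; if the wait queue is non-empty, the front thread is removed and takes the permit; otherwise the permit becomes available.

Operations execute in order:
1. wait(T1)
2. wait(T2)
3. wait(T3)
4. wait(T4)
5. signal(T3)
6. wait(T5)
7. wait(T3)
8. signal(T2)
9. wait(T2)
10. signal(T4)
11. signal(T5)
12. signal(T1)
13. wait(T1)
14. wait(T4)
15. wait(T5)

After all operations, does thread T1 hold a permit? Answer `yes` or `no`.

Answer: yes

Derivation:
Step 1: wait(T1) -> count=3 queue=[] holders={T1}
Step 2: wait(T2) -> count=2 queue=[] holders={T1,T2}
Step 3: wait(T3) -> count=1 queue=[] holders={T1,T2,T3}
Step 4: wait(T4) -> count=0 queue=[] holders={T1,T2,T3,T4}
Step 5: signal(T3) -> count=1 queue=[] holders={T1,T2,T4}
Step 6: wait(T5) -> count=0 queue=[] holders={T1,T2,T4,T5}
Step 7: wait(T3) -> count=0 queue=[T3] holders={T1,T2,T4,T5}
Step 8: signal(T2) -> count=0 queue=[] holders={T1,T3,T4,T5}
Step 9: wait(T2) -> count=0 queue=[T2] holders={T1,T3,T4,T5}
Step 10: signal(T4) -> count=0 queue=[] holders={T1,T2,T3,T5}
Step 11: signal(T5) -> count=1 queue=[] holders={T1,T2,T3}
Step 12: signal(T1) -> count=2 queue=[] holders={T2,T3}
Step 13: wait(T1) -> count=1 queue=[] holders={T1,T2,T3}
Step 14: wait(T4) -> count=0 queue=[] holders={T1,T2,T3,T4}
Step 15: wait(T5) -> count=0 queue=[T5] holders={T1,T2,T3,T4}
Final holders: {T1,T2,T3,T4} -> T1 in holders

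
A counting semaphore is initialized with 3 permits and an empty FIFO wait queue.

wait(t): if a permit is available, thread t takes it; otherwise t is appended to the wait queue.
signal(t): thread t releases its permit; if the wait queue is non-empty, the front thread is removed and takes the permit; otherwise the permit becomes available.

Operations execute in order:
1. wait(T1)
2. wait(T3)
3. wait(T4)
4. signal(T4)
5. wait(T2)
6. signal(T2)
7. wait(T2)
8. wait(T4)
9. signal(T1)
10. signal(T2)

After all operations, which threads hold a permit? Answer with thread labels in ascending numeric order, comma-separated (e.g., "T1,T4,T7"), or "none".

Answer: T3,T4

Derivation:
Step 1: wait(T1) -> count=2 queue=[] holders={T1}
Step 2: wait(T3) -> count=1 queue=[] holders={T1,T3}
Step 3: wait(T4) -> count=0 queue=[] holders={T1,T3,T4}
Step 4: signal(T4) -> count=1 queue=[] holders={T1,T3}
Step 5: wait(T2) -> count=0 queue=[] holders={T1,T2,T3}
Step 6: signal(T2) -> count=1 queue=[] holders={T1,T3}
Step 7: wait(T2) -> count=0 queue=[] holders={T1,T2,T3}
Step 8: wait(T4) -> count=0 queue=[T4] holders={T1,T2,T3}
Step 9: signal(T1) -> count=0 queue=[] holders={T2,T3,T4}
Step 10: signal(T2) -> count=1 queue=[] holders={T3,T4}
Final holders: T3,T4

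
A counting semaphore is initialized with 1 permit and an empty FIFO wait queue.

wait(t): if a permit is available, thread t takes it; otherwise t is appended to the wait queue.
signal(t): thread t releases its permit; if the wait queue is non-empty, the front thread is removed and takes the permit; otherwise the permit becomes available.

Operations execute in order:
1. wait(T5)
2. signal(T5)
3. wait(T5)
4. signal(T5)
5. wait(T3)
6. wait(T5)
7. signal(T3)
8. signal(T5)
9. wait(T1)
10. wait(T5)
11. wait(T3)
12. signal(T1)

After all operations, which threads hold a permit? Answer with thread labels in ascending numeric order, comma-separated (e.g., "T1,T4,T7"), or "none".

Step 1: wait(T5) -> count=0 queue=[] holders={T5}
Step 2: signal(T5) -> count=1 queue=[] holders={none}
Step 3: wait(T5) -> count=0 queue=[] holders={T5}
Step 4: signal(T5) -> count=1 queue=[] holders={none}
Step 5: wait(T3) -> count=0 queue=[] holders={T3}
Step 6: wait(T5) -> count=0 queue=[T5] holders={T3}
Step 7: signal(T3) -> count=0 queue=[] holders={T5}
Step 8: signal(T5) -> count=1 queue=[] holders={none}
Step 9: wait(T1) -> count=0 queue=[] holders={T1}
Step 10: wait(T5) -> count=0 queue=[T5] holders={T1}
Step 11: wait(T3) -> count=0 queue=[T5,T3] holders={T1}
Step 12: signal(T1) -> count=0 queue=[T3] holders={T5}
Final holders: T5

Answer: T5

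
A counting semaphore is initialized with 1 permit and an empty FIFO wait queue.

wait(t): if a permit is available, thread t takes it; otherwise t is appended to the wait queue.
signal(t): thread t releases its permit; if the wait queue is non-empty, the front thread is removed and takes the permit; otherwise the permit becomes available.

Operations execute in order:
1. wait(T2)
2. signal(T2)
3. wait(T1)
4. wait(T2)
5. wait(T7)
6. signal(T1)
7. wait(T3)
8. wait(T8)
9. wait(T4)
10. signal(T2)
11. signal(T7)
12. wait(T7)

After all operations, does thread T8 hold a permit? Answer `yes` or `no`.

Step 1: wait(T2) -> count=0 queue=[] holders={T2}
Step 2: signal(T2) -> count=1 queue=[] holders={none}
Step 3: wait(T1) -> count=0 queue=[] holders={T1}
Step 4: wait(T2) -> count=0 queue=[T2] holders={T1}
Step 5: wait(T7) -> count=0 queue=[T2,T7] holders={T1}
Step 6: signal(T1) -> count=0 queue=[T7] holders={T2}
Step 7: wait(T3) -> count=0 queue=[T7,T3] holders={T2}
Step 8: wait(T8) -> count=0 queue=[T7,T3,T8] holders={T2}
Step 9: wait(T4) -> count=0 queue=[T7,T3,T8,T4] holders={T2}
Step 10: signal(T2) -> count=0 queue=[T3,T8,T4] holders={T7}
Step 11: signal(T7) -> count=0 queue=[T8,T4] holders={T3}
Step 12: wait(T7) -> count=0 queue=[T8,T4,T7] holders={T3}
Final holders: {T3} -> T8 not in holders

Answer: no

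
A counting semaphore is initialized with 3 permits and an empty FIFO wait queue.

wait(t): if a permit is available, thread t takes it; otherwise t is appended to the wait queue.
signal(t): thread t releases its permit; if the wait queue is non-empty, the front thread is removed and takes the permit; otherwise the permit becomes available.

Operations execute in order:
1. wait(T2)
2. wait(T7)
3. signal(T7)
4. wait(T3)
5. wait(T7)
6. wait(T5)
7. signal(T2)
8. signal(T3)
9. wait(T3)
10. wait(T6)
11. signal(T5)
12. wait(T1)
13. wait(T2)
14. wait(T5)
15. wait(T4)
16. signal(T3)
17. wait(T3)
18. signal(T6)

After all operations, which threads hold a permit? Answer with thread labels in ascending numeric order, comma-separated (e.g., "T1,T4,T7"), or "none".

Step 1: wait(T2) -> count=2 queue=[] holders={T2}
Step 2: wait(T7) -> count=1 queue=[] holders={T2,T7}
Step 3: signal(T7) -> count=2 queue=[] holders={T2}
Step 4: wait(T3) -> count=1 queue=[] holders={T2,T3}
Step 5: wait(T7) -> count=0 queue=[] holders={T2,T3,T7}
Step 6: wait(T5) -> count=0 queue=[T5] holders={T2,T3,T7}
Step 7: signal(T2) -> count=0 queue=[] holders={T3,T5,T7}
Step 8: signal(T3) -> count=1 queue=[] holders={T5,T7}
Step 9: wait(T3) -> count=0 queue=[] holders={T3,T5,T7}
Step 10: wait(T6) -> count=0 queue=[T6] holders={T3,T5,T7}
Step 11: signal(T5) -> count=0 queue=[] holders={T3,T6,T7}
Step 12: wait(T1) -> count=0 queue=[T1] holders={T3,T6,T7}
Step 13: wait(T2) -> count=0 queue=[T1,T2] holders={T3,T6,T7}
Step 14: wait(T5) -> count=0 queue=[T1,T2,T5] holders={T3,T6,T7}
Step 15: wait(T4) -> count=0 queue=[T1,T2,T5,T4] holders={T3,T6,T7}
Step 16: signal(T3) -> count=0 queue=[T2,T5,T4] holders={T1,T6,T7}
Step 17: wait(T3) -> count=0 queue=[T2,T5,T4,T3] holders={T1,T6,T7}
Step 18: signal(T6) -> count=0 queue=[T5,T4,T3] holders={T1,T2,T7}
Final holders: T1,T2,T7

Answer: T1,T2,T7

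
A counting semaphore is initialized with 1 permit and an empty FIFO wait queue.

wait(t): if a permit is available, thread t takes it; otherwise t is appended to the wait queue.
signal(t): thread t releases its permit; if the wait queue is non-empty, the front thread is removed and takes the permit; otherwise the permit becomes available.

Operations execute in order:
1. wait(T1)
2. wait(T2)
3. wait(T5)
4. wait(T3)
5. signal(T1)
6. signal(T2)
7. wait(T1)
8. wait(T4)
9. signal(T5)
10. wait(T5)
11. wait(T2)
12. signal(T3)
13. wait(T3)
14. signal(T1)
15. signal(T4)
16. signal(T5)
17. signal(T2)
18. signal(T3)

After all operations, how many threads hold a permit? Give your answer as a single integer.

Answer: 0

Derivation:
Step 1: wait(T1) -> count=0 queue=[] holders={T1}
Step 2: wait(T2) -> count=0 queue=[T2] holders={T1}
Step 3: wait(T5) -> count=0 queue=[T2,T5] holders={T1}
Step 4: wait(T3) -> count=0 queue=[T2,T5,T3] holders={T1}
Step 5: signal(T1) -> count=0 queue=[T5,T3] holders={T2}
Step 6: signal(T2) -> count=0 queue=[T3] holders={T5}
Step 7: wait(T1) -> count=0 queue=[T3,T1] holders={T5}
Step 8: wait(T4) -> count=0 queue=[T3,T1,T4] holders={T5}
Step 9: signal(T5) -> count=0 queue=[T1,T4] holders={T3}
Step 10: wait(T5) -> count=0 queue=[T1,T4,T5] holders={T3}
Step 11: wait(T2) -> count=0 queue=[T1,T4,T5,T2] holders={T3}
Step 12: signal(T3) -> count=0 queue=[T4,T5,T2] holders={T1}
Step 13: wait(T3) -> count=0 queue=[T4,T5,T2,T3] holders={T1}
Step 14: signal(T1) -> count=0 queue=[T5,T2,T3] holders={T4}
Step 15: signal(T4) -> count=0 queue=[T2,T3] holders={T5}
Step 16: signal(T5) -> count=0 queue=[T3] holders={T2}
Step 17: signal(T2) -> count=0 queue=[] holders={T3}
Step 18: signal(T3) -> count=1 queue=[] holders={none}
Final holders: {none} -> 0 thread(s)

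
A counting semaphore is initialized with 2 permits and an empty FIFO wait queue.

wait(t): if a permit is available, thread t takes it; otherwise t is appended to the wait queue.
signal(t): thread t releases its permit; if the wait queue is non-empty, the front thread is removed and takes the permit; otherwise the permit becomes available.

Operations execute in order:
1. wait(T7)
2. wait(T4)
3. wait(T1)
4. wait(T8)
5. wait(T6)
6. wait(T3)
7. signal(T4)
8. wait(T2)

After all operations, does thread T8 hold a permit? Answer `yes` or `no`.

Answer: no

Derivation:
Step 1: wait(T7) -> count=1 queue=[] holders={T7}
Step 2: wait(T4) -> count=0 queue=[] holders={T4,T7}
Step 3: wait(T1) -> count=0 queue=[T1] holders={T4,T7}
Step 4: wait(T8) -> count=0 queue=[T1,T8] holders={T4,T7}
Step 5: wait(T6) -> count=0 queue=[T1,T8,T6] holders={T4,T7}
Step 6: wait(T3) -> count=0 queue=[T1,T8,T6,T3] holders={T4,T7}
Step 7: signal(T4) -> count=0 queue=[T8,T6,T3] holders={T1,T7}
Step 8: wait(T2) -> count=0 queue=[T8,T6,T3,T2] holders={T1,T7}
Final holders: {T1,T7} -> T8 not in holders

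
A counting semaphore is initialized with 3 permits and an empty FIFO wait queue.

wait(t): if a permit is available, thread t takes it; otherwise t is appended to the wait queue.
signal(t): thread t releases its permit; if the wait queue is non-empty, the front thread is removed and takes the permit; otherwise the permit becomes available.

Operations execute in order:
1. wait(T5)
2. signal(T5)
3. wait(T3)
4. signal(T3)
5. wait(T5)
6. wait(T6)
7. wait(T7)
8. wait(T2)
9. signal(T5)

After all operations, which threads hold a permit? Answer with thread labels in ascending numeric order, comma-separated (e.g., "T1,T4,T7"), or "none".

Answer: T2,T6,T7

Derivation:
Step 1: wait(T5) -> count=2 queue=[] holders={T5}
Step 2: signal(T5) -> count=3 queue=[] holders={none}
Step 3: wait(T3) -> count=2 queue=[] holders={T3}
Step 4: signal(T3) -> count=3 queue=[] holders={none}
Step 5: wait(T5) -> count=2 queue=[] holders={T5}
Step 6: wait(T6) -> count=1 queue=[] holders={T5,T6}
Step 7: wait(T7) -> count=0 queue=[] holders={T5,T6,T7}
Step 8: wait(T2) -> count=0 queue=[T2] holders={T5,T6,T7}
Step 9: signal(T5) -> count=0 queue=[] holders={T2,T6,T7}
Final holders: T2,T6,T7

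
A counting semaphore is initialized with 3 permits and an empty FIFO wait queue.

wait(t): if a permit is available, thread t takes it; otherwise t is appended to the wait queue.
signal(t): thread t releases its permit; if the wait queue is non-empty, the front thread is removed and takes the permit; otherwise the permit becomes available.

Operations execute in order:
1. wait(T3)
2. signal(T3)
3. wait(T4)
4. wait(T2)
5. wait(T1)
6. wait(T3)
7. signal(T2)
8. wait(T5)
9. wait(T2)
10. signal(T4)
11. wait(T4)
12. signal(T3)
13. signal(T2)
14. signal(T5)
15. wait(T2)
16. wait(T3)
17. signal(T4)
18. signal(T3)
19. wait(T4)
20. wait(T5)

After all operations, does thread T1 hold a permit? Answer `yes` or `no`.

Step 1: wait(T3) -> count=2 queue=[] holders={T3}
Step 2: signal(T3) -> count=3 queue=[] holders={none}
Step 3: wait(T4) -> count=2 queue=[] holders={T4}
Step 4: wait(T2) -> count=1 queue=[] holders={T2,T4}
Step 5: wait(T1) -> count=0 queue=[] holders={T1,T2,T4}
Step 6: wait(T3) -> count=0 queue=[T3] holders={T1,T2,T4}
Step 7: signal(T2) -> count=0 queue=[] holders={T1,T3,T4}
Step 8: wait(T5) -> count=0 queue=[T5] holders={T1,T3,T4}
Step 9: wait(T2) -> count=0 queue=[T5,T2] holders={T1,T3,T4}
Step 10: signal(T4) -> count=0 queue=[T2] holders={T1,T3,T5}
Step 11: wait(T4) -> count=0 queue=[T2,T4] holders={T1,T3,T5}
Step 12: signal(T3) -> count=0 queue=[T4] holders={T1,T2,T5}
Step 13: signal(T2) -> count=0 queue=[] holders={T1,T4,T5}
Step 14: signal(T5) -> count=1 queue=[] holders={T1,T4}
Step 15: wait(T2) -> count=0 queue=[] holders={T1,T2,T4}
Step 16: wait(T3) -> count=0 queue=[T3] holders={T1,T2,T4}
Step 17: signal(T4) -> count=0 queue=[] holders={T1,T2,T3}
Step 18: signal(T3) -> count=1 queue=[] holders={T1,T2}
Step 19: wait(T4) -> count=0 queue=[] holders={T1,T2,T4}
Step 20: wait(T5) -> count=0 queue=[T5] holders={T1,T2,T4}
Final holders: {T1,T2,T4} -> T1 in holders

Answer: yes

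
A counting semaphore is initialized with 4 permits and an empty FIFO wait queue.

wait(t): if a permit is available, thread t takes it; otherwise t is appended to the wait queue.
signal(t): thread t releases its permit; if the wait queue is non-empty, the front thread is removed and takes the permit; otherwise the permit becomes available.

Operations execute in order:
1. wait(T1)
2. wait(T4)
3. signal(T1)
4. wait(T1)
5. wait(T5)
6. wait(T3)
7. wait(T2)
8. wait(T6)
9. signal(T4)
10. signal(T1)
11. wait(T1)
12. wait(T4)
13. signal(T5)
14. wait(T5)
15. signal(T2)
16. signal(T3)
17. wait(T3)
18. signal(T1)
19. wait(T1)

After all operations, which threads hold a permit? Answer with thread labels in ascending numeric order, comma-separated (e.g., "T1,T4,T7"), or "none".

Step 1: wait(T1) -> count=3 queue=[] holders={T1}
Step 2: wait(T4) -> count=2 queue=[] holders={T1,T4}
Step 3: signal(T1) -> count=3 queue=[] holders={T4}
Step 4: wait(T1) -> count=2 queue=[] holders={T1,T4}
Step 5: wait(T5) -> count=1 queue=[] holders={T1,T4,T5}
Step 6: wait(T3) -> count=0 queue=[] holders={T1,T3,T4,T5}
Step 7: wait(T2) -> count=0 queue=[T2] holders={T1,T3,T4,T5}
Step 8: wait(T6) -> count=0 queue=[T2,T6] holders={T1,T3,T4,T5}
Step 9: signal(T4) -> count=0 queue=[T6] holders={T1,T2,T3,T5}
Step 10: signal(T1) -> count=0 queue=[] holders={T2,T3,T5,T6}
Step 11: wait(T1) -> count=0 queue=[T1] holders={T2,T3,T5,T6}
Step 12: wait(T4) -> count=0 queue=[T1,T4] holders={T2,T3,T5,T6}
Step 13: signal(T5) -> count=0 queue=[T4] holders={T1,T2,T3,T6}
Step 14: wait(T5) -> count=0 queue=[T4,T5] holders={T1,T2,T3,T6}
Step 15: signal(T2) -> count=0 queue=[T5] holders={T1,T3,T4,T6}
Step 16: signal(T3) -> count=0 queue=[] holders={T1,T4,T5,T6}
Step 17: wait(T3) -> count=0 queue=[T3] holders={T1,T4,T5,T6}
Step 18: signal(T1) -> count=0 queue=[] holders={T3,T4,T5,T6}
Step 19: wait(T1) -> count=0 queue=[T1] holders={T3,T4,T5,T6}
Final holders: T3,T4,T5,T6

Answer: T3,T4,T5,T6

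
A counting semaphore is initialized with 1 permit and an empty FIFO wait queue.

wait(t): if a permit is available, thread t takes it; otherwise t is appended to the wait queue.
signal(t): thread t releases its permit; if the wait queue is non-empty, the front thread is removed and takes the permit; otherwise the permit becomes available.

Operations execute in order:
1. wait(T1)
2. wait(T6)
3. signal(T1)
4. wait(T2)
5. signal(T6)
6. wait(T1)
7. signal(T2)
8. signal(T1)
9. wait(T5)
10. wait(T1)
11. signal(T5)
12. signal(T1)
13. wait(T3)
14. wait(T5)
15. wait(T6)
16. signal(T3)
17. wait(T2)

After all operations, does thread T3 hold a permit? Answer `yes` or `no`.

Step 1: wait(T1) -> count=0 queue=[] holders={T1}
Step 2: wait(T6) -> count=0 queue=[T6] holders={T1}
Step 3: signal(T1) -> count=0 queue=[] holders={T6}
Step 4: wait(T2) -> count=0 queue=[T2] holders={T6}
Step 5: signal(T6) -> count=0 queue=[] holders={T2}
Step 6: wait(T1) -> count=0 queue=[T1] holders={T2}
Step 7: signal(T2) -> count=0 queue=[] holders={T1}
Step 8: signal(T1) -> count=1 queue=[] holders={none}
Step 9: wait(T5) -> count=0 queue=[] holders={T5}
Step 10: wait(T1) -> count=0 queue=[T1] holders={T5}
Step 11: signal(T5) -> count=0 queue=[] holders={T1}
Step 12: signal(T1) -> count=1 queue=[] holders={none}
Step 13: wait(T3) -> count=0 queue=[] holders={T3}
Step 14: wait(T5) -> count=0 queue=[T5] holders={T3}
Step 15: wait(T6) -> count=0 queue=[T5,T6] holders={T3}
Step 16: signal(T3) -> count=0 queue=[T6] holders={T5}
Step 17: wait(T2) -> count=0 queue=[T6,T2] holders={T5}
Final holders: {T5} -> T3 not in holders

Answer: no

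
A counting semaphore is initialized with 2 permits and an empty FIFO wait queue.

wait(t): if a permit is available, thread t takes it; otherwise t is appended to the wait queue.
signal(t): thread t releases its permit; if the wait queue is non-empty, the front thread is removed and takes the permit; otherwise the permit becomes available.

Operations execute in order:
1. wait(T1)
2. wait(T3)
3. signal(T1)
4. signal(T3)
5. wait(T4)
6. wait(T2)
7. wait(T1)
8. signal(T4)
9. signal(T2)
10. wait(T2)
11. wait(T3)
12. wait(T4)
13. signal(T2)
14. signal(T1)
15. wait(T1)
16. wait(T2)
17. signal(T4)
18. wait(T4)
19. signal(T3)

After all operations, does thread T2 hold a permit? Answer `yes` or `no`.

Answer: yes

Derivation:
Step 1: wait(T1) -> count=1 queue=[] holders={T1}
Step 2: wait(T3) -> count=0 queue=[] holders={T1,T3}
Step 3: signal(T1) -> count=1 queue=[] holders={T3}
Step 4: signal(T3) -> count=2 queue=[] holders={none}
Step 5: wait(T4) -> count=1 queue=[] holders={T4}
Step 6: wait(T2) -> count=0 queue=[] holders={T2,T4}
Step 7: wait(T1) -> count=0 queue=[T1] holders={T2,T4}
Step 8: signal(T4) -> count=0 queue=[] holders={T1,T2}
Step 9: signal(T2) -> count=1 queue=[] holders={T1}
Step 10: wait(T2) -> count=0 queue=[] holders={T1,T2}
Step 11: wait(T3) -> count=0 queue=[T3] holders={T1,T2}
Step 12: wait(T4) -> count=0 queue=[T3,T4] holders={T1,T2}
Step 13: signal(T2) -> count=0 queue=[T4] holders={T1,T3}
Step 14: signal(T1) -> count=0 queue=[] holders={T3,T4}
Step 15: wait(T1) -> count=0 queue=[T1] holders={T3,T4}
Step 16: wait(T2) -> count=0 queue=[T1,T2] holders={T3,T4}
Step 17: signal(T4) -> count=0 queue=[T2] holders={T1,T3}
Step 18: wait(T4) -> count=0 queue=[T2,T4] holders={T1,T3}
Step 19: signal(T3) -> count=0 queue=[T4] holders={T1,T2}
Final holders: {T1,T2} -> T2 in holders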